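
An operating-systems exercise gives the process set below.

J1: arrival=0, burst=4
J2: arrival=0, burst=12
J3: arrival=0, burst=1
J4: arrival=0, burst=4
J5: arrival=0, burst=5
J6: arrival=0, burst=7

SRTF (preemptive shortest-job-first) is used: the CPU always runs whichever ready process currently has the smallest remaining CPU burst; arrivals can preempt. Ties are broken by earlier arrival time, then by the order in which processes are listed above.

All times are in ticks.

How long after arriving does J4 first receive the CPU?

5

Schedule: | J3 0-1 | J1 1-5 | J4 5-9 | J5 9-14 | J6 14-21 | J2 21-33 |
Completion: J1=5  J2=33  J3=1  J4=9  J5=14  J6=21
Turnaround (C−A): J1=5  J2=33  J3=1  J4=9  J5=14  J6=21
Response(J4) = first start − arrival = 5 − 0 = 5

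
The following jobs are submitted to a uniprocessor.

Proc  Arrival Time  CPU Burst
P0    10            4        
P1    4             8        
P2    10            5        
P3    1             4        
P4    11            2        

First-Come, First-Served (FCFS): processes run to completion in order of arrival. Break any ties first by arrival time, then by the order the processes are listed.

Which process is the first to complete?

Schedule: | idle 0-1 | P3 1-5 | P1 5-13 | P0 13-17 | P2 17-22 | P4 22-24 |
Completion: P0=17  P1=13  P2=22  P3=5  P4=24
Turnaround (C−A): P0=7  P1=9  P2=12  P3=4  P4=13
Finish order: P3 → P1 → P0 → P2 → P4

P3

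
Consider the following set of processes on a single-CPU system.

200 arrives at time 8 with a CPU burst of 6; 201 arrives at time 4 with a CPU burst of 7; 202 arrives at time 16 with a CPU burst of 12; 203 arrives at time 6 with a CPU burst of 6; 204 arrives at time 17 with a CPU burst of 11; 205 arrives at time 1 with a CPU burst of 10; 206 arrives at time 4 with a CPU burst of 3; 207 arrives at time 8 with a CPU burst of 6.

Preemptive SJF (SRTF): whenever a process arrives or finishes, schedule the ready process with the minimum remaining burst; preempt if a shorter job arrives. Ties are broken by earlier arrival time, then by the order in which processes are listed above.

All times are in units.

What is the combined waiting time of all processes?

Schedule: | idle 0-1 | 205 1-4 | 206 4-7 | 203 7-13 | 200 13-19 | 207 19-25 | 205 25-32 | 201 32-39 | 204 39-50 | 202 50-62 |
Completion: 200=19  201=39  202=62  203=13  204=50  205=32  206=7  207=25
Turnaround (C−A): 200=11  201=35  202=46  203=7  204=33  205=31  206=3  207=17
Waiting = turnaround − burst: 200=5, 201=28, 202=34, 203=1, 204=22, 205=21, 206=0, 207=11
Total waiting = 5 + 28 + 34 + 1 + 22 + 21 + 0 + 11 = 122

122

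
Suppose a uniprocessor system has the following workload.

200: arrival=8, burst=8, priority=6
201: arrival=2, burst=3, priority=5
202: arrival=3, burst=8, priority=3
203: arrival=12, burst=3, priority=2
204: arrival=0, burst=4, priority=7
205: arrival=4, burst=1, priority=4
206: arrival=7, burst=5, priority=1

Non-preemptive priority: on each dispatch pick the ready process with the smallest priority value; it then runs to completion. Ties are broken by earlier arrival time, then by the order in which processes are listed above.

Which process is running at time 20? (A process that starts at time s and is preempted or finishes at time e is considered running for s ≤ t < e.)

Timeline: | 204 0-4 | 202 4-12 | 206 12-17 | 203 17-20 | 205 20-21 | 201 21-24 | 200 24-32 |
Completion: 200=32  201=24  202=12  203=20  204=4  205=21  206=17
Turnaround (C−A): 200=24  201=22  202=9  203=8  204=4  205=17  206=10

205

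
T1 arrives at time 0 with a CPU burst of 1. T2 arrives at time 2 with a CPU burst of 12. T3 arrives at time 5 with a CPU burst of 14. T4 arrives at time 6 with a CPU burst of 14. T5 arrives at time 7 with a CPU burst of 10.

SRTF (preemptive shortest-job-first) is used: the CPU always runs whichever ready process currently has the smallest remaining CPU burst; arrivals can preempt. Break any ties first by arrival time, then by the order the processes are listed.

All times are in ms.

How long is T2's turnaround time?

Schedule: | T1 0-1 | idle 1-2 | T2 2-14 | T5 14-24 | T3 24-38 | T4 38-52 |
Completion: T1=1  T2=14  T3=38  T4=52  T5=24
Turnaround (C−A): T1=1  T2=12  T3=33  T4=46  T5=17
Turnaround(T2) = completion − arrival = 14 − 2 = 12

12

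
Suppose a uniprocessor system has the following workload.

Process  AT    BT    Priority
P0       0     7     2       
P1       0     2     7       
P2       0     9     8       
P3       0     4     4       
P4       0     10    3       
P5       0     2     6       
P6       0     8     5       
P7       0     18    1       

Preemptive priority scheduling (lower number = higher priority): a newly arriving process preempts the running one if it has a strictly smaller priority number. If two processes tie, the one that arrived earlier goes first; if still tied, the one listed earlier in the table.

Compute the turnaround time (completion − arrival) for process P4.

35

Timeline: | P7 0-18 | P0 18-25 | P4 25-35 | P3 35-39 | P6 39-47 | P5 47-49 | P1 49-51 | P2 51-60 |
Completion: P0=25  P1=51  P2=60  P3=39  P4=35  P5=49  P6=47  P7=18
Turnaround (C−A): P0=25  P1=51  P2=60  P3=39  P4=35  P5=49  P6=47  P7=18
Turnaround(P4) = completion − arrival = 35 − 0 = 35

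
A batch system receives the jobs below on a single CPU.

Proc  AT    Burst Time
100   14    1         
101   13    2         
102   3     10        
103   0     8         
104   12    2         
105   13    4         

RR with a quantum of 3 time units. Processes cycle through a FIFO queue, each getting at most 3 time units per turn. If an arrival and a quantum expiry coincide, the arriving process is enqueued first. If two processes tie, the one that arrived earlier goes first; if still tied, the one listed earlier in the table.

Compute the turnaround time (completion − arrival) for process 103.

14

Gantt: | 103 0-3 | 102 3-6 | 103 6-9 | 102 9-12 | 103 12-14 | 104 14-16 | 102 16-19 | 101 19-21 | 105 21-24 | 100 24-25 | 102 25-26 | 105 26-27 |
Completion: 100=25  101=21  102=26  103=14  104=16  105=27
Turnaround (C−A): 100=11  101=8  102=23  103=14  104=4  105=14
Turnaround(103) = completion − arrival = 14 − 0 = 14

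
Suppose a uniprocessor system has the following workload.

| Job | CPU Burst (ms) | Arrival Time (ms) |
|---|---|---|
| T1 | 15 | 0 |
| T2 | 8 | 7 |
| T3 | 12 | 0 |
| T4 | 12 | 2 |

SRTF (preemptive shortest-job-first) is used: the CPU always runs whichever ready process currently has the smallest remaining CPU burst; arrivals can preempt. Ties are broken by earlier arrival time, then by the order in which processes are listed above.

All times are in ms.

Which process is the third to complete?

Schedule: | T3 0-12 | T2 12-20 | T4 20-32 | T1 32-47 |
Completion: T1=47  T2=20  T3=12  T4=32
Finish order: T3 → T2 → T4 → T1

T4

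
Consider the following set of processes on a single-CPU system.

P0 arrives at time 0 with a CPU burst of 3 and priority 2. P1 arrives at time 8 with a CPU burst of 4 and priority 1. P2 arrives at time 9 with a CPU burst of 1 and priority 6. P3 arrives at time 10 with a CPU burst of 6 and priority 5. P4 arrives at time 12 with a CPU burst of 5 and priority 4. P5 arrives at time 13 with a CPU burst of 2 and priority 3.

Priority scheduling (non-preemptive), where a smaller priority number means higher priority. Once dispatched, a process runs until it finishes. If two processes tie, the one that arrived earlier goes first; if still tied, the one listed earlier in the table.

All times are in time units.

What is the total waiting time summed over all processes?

Schedule: | P0 0-3 | idle 3-8 | P1 8-12 | P4 12-17 | P5 17-19 | P3 19-25 | P2 25-26 |
Completion: P0=3  P1=12  P2=26  P3=25  P4=17  P5=19
Waiting = turnaround − burst: P0=0, P1=0, P2=16, P3=9, P4=0, P5=4
Total waiting = 0 + 0 + 16 + 9 + 0 + 4 = 29

29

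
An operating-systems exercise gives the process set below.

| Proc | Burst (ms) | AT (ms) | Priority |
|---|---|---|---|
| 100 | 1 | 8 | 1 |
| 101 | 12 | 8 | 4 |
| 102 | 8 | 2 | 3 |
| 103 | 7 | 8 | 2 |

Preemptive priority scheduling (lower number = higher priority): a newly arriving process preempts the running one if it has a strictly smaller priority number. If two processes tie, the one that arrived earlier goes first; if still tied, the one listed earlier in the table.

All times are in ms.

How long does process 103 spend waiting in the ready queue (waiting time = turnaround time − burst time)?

1

Schedule: | idle 0-2 | 102 2-8 | 100 8-9 | 103 9-16 | 102 16-18 | 101 18-30 |
Completion: 100=9  101=30  102=18  103=16
Turnaround (C−A): 100=1  101=22  102=16  103=8
Waiting(103) = turnaround − burst = 8 − 7 = 1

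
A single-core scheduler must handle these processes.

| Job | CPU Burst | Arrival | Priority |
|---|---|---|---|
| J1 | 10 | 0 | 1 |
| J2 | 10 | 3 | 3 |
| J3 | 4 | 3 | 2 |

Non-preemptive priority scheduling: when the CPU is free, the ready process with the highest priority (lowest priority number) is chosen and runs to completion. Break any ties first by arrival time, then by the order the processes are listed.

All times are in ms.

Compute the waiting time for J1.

Timeline: | J1 0-10 | J3 10-14 | J2 14-24 |
Completion: J1=10  J2=24  J3=14
Turnaround (C−A): J1=10  J2=21  J3=11
Waiting(J1) = turnaround − burst = 10 − 10 = 0

0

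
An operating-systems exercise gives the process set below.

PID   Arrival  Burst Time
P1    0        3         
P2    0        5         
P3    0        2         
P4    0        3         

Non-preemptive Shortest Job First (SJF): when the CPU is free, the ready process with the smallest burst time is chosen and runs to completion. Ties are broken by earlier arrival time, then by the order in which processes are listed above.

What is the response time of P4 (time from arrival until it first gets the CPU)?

Schedule: | P3 0-2 | P1 2-5 | P4 5-8 | P2 8-13 |
Completion: P1=5  P2=13  P3=2  P4=8
Turnaround (C−A): P1=5  P2=13  P3=2  P4=8
Response(P4) = first start − arrival = 5 − 0 = 5

5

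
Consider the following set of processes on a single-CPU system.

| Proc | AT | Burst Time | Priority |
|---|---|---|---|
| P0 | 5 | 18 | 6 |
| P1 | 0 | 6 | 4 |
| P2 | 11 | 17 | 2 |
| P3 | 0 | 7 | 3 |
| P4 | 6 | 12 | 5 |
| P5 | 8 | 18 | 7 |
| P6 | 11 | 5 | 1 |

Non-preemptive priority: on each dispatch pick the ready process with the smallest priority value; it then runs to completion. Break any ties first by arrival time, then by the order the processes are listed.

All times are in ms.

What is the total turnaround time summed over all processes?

Schedule: | P3 0-7 | P1 7-13 | P6 13-18 | P2 18-35 | P4 35-47 | P0 47-65 | P5 65-83 |
Completion: P0=65  P1=13  P2=35  P3=7  P4=47  P5=83  P6=18
Turnaround (C−A): P0=60  P1=13  P2=24  P3=7  P4=41  P5=75  P6=7
Turnaround = completion − arrival: P0=60, P1=13, P2=24, P3=7, P4=41, P5=75, P6=7
Total turnaround = 60 + 13 + 24 + 7 + 41 + 75 + 7 = 227

227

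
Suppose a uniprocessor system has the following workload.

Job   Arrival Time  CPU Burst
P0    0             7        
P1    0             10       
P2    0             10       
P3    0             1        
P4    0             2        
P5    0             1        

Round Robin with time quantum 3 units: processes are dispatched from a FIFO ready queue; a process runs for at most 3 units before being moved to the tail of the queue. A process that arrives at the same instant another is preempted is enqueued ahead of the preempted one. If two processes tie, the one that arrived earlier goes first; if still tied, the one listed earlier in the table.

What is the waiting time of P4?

Schedule: | P0 0-3 | P1 3-6 | P2 6-9 | P3 9-10 | P4 10-12 | P5 12-13 | P0 13-16 | P1 16-19 | P2 19-22 | P0 22-23 | P1 23-26 | P2 26-29 | P1 29-30 | P2 30-31 |
Completion: P0=23  P1=30  P2=31  P3=10  P4=12  P5=13
Turnaround (C−A): P0=23  P1=30  P2=31  P3=10  P4=12  P5=13
Waiting(P4) = turnaround − burst = 12 − 2 = 10

10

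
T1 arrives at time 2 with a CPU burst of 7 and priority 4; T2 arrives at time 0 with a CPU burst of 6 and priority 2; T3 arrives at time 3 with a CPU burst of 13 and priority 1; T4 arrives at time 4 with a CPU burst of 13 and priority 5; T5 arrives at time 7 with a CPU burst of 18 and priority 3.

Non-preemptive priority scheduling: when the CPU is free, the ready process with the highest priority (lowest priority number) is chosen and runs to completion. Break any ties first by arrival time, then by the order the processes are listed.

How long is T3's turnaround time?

16

Gantt: | T2 0-6 | T3 6-19 | T5 19-37 | T1 37-44 | T4 44-57 |
Completion: T1=44  T2=6  T3=19  T4=57  T5=37
Turnaround(T3) = completion − arrival = 19 − 3 = 16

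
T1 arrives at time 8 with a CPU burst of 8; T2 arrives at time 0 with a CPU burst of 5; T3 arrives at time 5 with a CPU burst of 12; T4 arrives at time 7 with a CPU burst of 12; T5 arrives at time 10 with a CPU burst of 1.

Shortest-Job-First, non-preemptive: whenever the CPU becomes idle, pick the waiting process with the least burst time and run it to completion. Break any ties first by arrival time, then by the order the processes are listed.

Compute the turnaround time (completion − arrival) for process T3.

Gantt: | T2 0-5 | T3 5-17 | T5 17-18 | T1 18-26 | T4 26-38 |
Completion: T1=26  T2=5  T3=17  T4=38  T5=18
Turnaround (C−A): T1=18  T2=5  T3=12  T4=31  T5=8
Turnaround(T3) = completion − arrival = 17 − 5 = 12

12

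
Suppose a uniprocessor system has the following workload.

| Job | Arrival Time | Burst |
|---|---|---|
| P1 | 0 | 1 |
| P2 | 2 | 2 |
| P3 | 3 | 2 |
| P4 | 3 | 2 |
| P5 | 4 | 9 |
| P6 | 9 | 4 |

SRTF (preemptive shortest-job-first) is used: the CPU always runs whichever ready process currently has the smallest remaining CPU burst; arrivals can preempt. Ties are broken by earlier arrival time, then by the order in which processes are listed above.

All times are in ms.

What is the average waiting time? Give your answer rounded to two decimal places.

2.00

Gantt: | P1 0-1 | idle 1-2 | P2 2-4 | P3 4-6 | P4 6-8 | P5 8-9 | P6 9-13 | P5 13-21 |
Completion: P1=1  P2=4  P3=6  P4=8  P5=21  P6=13
Waiting times: P1=0, P2=0, P3=1, P4=3, P5=8, P6=0
Average waiting = (0+0+1+3+8+0) / 6 = 12/6 = 2.00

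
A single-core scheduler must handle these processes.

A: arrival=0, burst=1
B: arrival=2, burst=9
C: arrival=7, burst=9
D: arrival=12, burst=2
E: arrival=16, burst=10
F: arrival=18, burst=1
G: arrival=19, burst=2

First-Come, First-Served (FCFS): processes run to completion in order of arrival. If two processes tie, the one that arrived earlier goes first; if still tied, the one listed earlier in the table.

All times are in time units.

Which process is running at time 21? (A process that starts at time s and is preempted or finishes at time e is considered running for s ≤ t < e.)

D

Gantt: | A 0-1 | idle 1-2 | B 2-11 | C 11-20 | D 20-22 | E 22-32 | F 32-33 | G 33-35 |
Completion: A=1  B=11  C=20  D=22  E=32  F=33  G=35
Turnaround (C−A): A=1  B=9  C=13  D=10  E=16  F=15  G=16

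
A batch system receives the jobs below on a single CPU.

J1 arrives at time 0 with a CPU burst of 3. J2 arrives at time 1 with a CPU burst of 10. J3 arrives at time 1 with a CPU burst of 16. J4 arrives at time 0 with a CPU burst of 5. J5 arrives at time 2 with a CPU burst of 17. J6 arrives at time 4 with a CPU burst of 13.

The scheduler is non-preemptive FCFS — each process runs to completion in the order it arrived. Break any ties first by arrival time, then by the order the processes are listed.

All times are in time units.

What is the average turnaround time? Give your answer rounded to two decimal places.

28.33

Gantt: | J1 0-3 | J4 3-8 | J2 8-18 | J3 18-34 | J5 34-51 | J6 51-64 |
Completion: J1=3  J2=18  J3=34  J4=8  J5=51  J6=64
Turnaround (C−A): J1=3  J2=17  J3=33  J4=8  J5=49  J6=60
Turnaround times: J1=3, J2=17, J3=33, J4=8, J5=49, J6=60
Average turnaround = (3+17+33+8+49+60) / 6 = 170/6 = 28.33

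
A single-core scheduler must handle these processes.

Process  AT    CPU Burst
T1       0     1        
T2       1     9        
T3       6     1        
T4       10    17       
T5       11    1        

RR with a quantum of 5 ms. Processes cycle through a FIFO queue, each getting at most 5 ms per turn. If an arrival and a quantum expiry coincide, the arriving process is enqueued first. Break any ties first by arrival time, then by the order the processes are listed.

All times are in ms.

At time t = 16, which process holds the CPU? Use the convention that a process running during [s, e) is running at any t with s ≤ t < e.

Schedule: | T1 0-1 | T2 1-6 | T3 6-7 | T2 7-11 | T4 11-16 | T5 16-17 | T4 17-29 |
Completion: T1=1  T2=11  T3=7  T4=29  T5=17

T5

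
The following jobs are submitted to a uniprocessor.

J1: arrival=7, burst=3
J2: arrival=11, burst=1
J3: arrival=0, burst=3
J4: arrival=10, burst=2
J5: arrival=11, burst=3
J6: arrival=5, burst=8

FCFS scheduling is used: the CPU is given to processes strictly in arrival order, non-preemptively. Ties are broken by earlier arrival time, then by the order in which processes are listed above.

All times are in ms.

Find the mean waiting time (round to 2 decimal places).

Schedule: | J3 0-3 | idle 3-5 | J6 5-13 | J1 13-16 | J4 16-18 | J2 18-19 | J5 19-22 |
Completion: J1=16  J2=19  J3=3  J4=18  J5=22  J6=13
Waiting times: J1=6, J2=7, J3=0, J4=6, J5=8, J6=0
Average waiting = (6+7+0+6+8+0) / 6 = 27/6 = 4.50

4.50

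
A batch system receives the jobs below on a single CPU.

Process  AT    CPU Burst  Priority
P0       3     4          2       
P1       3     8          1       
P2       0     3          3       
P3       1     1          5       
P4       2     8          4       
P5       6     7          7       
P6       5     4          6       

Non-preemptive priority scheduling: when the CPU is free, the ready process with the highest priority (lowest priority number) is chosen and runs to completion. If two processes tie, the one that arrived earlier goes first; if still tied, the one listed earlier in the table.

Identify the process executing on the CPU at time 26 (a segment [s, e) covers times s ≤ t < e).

P6

Gantt: | P2 0-3 | P1 3-11 | P0 11-15 | P4 15-23 | P3 23-24 | P6 24-28 | P5 28-35 |
Completion: P0=15  P1=11  P2=3  P3=24  P4=23  P5=35  P6=28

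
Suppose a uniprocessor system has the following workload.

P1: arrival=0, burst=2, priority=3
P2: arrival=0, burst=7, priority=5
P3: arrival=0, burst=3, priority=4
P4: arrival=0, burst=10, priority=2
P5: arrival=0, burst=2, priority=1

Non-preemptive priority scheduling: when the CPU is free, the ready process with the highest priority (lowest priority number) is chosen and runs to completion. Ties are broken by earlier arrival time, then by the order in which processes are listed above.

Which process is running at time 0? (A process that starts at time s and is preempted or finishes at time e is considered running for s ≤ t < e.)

P5

Schedule: | P5 0-2 | P4 2-12 | P1 12-14 | P3 14-17 | P2 17-24 |
Completion: P1=14  P2=24  P3=17  P4=12  P5=2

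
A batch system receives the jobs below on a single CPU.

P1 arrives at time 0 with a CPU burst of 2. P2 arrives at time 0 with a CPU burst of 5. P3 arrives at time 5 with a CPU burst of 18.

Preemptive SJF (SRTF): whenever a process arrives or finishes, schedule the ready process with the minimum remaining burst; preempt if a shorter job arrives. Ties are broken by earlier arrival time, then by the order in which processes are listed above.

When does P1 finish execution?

2

Schedule: | P1 0-2 | P2 2-7 | P3 7-25 |
Completion: P1=2  P2=7  P3=25
Turnaround (C−A): P1=2  P2=7  P3=20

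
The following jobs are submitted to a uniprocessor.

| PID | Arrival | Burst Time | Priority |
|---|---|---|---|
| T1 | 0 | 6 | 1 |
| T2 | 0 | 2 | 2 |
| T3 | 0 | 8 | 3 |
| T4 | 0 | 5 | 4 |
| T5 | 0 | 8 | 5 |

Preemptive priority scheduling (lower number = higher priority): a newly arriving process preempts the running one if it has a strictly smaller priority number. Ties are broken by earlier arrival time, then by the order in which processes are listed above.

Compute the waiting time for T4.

Schedule: | T1 0-6 | T2 6-8 | T3 8-16 | T4 16-21 | T5 21-29 |
Completion: T1=6  T2=8  T3=16  T4=21  T5=29
Turnaround (C−A): T1=6  T2=8  T3=16  T4=21  T5=29
Waiting(T4) = turnaround − burst = 21 − 5 = 16

16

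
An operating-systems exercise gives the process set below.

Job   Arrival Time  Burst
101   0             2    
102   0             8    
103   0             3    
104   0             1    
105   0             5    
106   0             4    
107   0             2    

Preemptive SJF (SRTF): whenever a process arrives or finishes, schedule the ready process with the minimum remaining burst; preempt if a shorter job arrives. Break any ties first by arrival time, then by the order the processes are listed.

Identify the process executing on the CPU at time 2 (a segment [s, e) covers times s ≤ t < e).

101

Gantt: | 104 0-1 | 101 1-3 | 107 3-5 | 103 5-8 | 106 8-12 | 105 12-17 | 102 17-25 |
Completion: 101=3  102=25  103=8  104=1  105=17  106=12  107=5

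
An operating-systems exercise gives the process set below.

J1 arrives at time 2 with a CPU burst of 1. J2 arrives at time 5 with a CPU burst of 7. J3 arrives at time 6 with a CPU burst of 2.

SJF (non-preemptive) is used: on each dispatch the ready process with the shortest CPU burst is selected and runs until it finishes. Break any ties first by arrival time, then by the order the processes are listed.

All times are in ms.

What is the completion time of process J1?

Timeline: | idle 0-2 | J1 2-3 | idle 3-5 | J2 5-12 | J3 12-14 |
Completion: J1=3  J2=12  J3=14
Turnaround (C−A): J1=1  J2=7  J3=8

3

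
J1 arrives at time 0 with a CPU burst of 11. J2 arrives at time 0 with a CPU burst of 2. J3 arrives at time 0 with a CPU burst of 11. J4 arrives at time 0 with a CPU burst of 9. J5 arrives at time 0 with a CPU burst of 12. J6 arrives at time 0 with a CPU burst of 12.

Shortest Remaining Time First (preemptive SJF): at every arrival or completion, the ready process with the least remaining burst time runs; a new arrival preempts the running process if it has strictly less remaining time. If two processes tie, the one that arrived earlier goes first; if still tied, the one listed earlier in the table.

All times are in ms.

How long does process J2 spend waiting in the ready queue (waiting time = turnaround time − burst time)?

0

Gantt: | J2 0-2 | J4 2-11 | J1 11-22 | J3 22-33 | J5 33-45 | J6 45-57 |
Completion: J1=22  J2=2  J3=33  J4=11  J5=45  J6=57
Turnaround (C−A): J1=22  J2=2  J3=33  J4=11  J5=45  J6=57
Waiting(J2) = turnaround − burst = 2 − 2 = 0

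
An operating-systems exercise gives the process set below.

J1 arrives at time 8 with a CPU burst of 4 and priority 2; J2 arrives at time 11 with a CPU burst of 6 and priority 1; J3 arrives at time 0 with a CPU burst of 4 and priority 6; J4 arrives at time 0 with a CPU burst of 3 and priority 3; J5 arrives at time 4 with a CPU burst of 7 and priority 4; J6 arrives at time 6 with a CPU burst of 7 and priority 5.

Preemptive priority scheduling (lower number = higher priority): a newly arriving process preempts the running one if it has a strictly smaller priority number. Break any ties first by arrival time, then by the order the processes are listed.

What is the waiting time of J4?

Timeline: | J4 0-3 | J3 3-4 | J5 4-8 | J1 8-11 | J2 11-17 | J1 17-18 | J5 18-21 | J6 21-28 | J3 28-31 |
Completion: J1=18  J2=17  J3=31  J4=3  J5=21  J6=28
Turnaround (C−A): J1=10  J2=6  J3=31  J4=3  J5=17  J6=22
Waiting(J4) = turnaround − burst = 3 − 3 = 0

0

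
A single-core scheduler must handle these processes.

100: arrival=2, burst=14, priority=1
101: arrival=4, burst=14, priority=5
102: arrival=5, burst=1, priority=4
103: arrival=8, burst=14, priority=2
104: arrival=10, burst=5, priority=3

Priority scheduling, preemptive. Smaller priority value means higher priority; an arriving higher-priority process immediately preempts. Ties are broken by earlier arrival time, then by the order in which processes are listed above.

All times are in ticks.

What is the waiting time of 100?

0

Timeline: | idle 0-2 | 100 2-16 | 103 16-30 | 104 30-35 | 102 35-36 | 101 36-50 |
Completion: 100=16  101=50  102=36  103=30  104=35
Waiting(100) = turnaround − burst = 14 − 14 = 0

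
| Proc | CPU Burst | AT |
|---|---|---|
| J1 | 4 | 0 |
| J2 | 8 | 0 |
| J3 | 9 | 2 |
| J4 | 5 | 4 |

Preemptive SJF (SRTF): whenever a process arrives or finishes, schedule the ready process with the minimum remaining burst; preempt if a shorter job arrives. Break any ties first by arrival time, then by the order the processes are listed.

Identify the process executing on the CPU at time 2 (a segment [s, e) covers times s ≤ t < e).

J1

Gantt: | J1 0-4 | J4 4-9 | J2 9-17 | J3 17-26 |
Completion: J1=4  J2=17  J3=26  J4=9
Turnaround (C−A): J1=4  J2=17  J3=24  J4=5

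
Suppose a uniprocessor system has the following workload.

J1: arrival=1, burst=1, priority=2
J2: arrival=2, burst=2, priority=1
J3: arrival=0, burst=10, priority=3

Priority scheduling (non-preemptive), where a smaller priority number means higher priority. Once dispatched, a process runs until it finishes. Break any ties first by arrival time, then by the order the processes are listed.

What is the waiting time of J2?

Schedule: | J3 0-10 | J2 10-12 | J1 12-13 |
Completion: J1=13  J2=12  J3=10
Turnaround (C−A): J1=12  J2=10  J3=10
Waiting(J2) = turnaround − burst = 10 − 2 = 8

8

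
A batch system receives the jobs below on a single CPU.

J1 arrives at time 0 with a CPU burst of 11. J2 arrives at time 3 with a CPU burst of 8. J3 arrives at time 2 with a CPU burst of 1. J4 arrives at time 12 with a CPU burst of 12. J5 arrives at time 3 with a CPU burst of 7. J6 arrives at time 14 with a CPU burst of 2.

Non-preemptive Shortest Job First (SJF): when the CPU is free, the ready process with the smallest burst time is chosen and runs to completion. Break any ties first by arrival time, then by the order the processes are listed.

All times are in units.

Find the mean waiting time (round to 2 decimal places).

9.67

Timeline: | J1 0-11 | J3 11-12 | J5 12-19 | J6 19-21 | J2 21-29 | J4 29-41 |
Completion: J1=11  J2=29  J3=12  J4=41  J5=19  J6=21
Waiting times: J1=0, J2=18, J3=9, J4=17, J5=9, J6=5
Average waiting = (0+18+9+17+9+5) / 6 = 58/6 = 9.67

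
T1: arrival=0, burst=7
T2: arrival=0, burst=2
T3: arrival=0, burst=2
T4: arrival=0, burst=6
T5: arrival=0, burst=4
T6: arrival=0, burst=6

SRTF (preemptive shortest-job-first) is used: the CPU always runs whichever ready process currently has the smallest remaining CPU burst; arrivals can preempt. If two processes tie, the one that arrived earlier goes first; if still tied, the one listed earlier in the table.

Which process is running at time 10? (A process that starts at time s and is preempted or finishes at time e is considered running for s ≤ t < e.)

T4

Gantt: | T2 0-2 | T3 2-4 | T5 4-8 | T4 8-14 | T6 14-20 | T1 20-27 |
Completion: T1=27  T2=2  T3=4  T4=14  T5=8  T6=20
Turnaround (C−A): T1=27  T2=2  T3=4  T4=14  T5=8  T6=20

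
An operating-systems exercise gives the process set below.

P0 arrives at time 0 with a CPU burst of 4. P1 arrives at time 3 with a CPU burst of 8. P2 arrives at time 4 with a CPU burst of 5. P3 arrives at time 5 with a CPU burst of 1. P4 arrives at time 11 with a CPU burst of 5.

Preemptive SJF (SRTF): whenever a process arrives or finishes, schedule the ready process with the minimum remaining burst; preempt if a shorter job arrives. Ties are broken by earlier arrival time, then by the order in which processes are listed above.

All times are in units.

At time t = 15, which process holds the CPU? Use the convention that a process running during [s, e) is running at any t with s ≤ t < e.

P4

Schedule: | P0 0-4 | P2 4-5 | P3 5-6 | P2 6-10 | P1 10-11 | P4 11-16 | P1 16-23 |
Completion: P0=4  P1=23  P2=10  P3=6  P4=16
Turnaround (C−A): P0=4  P1=20  P2=6  P3=1  P4=5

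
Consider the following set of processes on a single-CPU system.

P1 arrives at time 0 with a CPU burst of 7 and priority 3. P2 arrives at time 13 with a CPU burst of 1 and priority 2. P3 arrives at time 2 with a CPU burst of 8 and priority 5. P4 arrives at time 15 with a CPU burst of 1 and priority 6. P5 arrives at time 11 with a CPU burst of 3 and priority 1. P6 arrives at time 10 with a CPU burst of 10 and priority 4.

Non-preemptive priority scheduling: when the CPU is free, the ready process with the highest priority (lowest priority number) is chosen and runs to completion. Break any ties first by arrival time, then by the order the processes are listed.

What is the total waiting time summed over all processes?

Gantt: | P1 0-7 | P3 7-15 | P5 15-18 | P2 18-19 | P6 19-29 | P4 29-30 |
Completion: P1=7  P2=19  P3=15  P4=30  P5=18  P6=29
Waiting = turnaround − burst: P1=0, P2=5, P3=5, P4=14, P5=4, P6=9
Total waiting = 0 + 5 + 5 + 14 + 4 + 9 = 37

37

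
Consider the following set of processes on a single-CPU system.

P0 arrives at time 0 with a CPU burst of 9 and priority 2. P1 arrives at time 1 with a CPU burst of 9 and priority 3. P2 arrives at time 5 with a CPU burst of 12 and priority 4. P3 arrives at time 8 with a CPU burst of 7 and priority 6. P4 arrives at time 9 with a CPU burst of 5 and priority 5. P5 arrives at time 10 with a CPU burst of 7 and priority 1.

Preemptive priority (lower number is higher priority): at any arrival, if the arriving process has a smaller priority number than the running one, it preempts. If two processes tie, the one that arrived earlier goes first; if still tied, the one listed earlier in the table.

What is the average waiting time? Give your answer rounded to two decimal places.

16.17

Gantt: | P0 0-9 | P1 9-10 | P5 10-17 | P1 17-25 | P2 25-37 | P4 37-42 | P3 42-49 |
Completion: P0=9  P1=25  P2=37  P3=49  P4=42  P5=17
Turnaround (C−A): P0=9  P1=24  P2=32  P3=41  P4=33  P5=7
Waiting times: P0=0, P1=15, P2=20, P3=34, P4=28, P5=0
Average waiting = (0+15+20+34+28+0) / 6 = 97/6 = 16.17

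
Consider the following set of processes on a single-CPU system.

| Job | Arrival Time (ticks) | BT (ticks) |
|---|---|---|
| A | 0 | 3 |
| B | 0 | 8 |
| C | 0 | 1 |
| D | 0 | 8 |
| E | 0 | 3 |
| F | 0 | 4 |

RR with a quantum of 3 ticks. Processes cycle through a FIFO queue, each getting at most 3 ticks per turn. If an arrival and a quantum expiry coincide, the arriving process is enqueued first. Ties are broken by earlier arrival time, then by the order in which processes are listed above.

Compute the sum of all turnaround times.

Schedule: | A 0-3 | B 3-6 | C 6-7 | D 7-10 | E 10-13 | F 13-16 | B 16-19 | D 19-22 | F 22-23 | B 23-25 | D 25-27 |
Completion: A=3  B=25  C=7  D=27  E=13  F=23
Turnaround = completion − arrival: A=3, B=25, C=7, D=27, E=13, F=23
Total turnaround = 3 + 25 + 7 + 27 + 13 + 23 = 98

98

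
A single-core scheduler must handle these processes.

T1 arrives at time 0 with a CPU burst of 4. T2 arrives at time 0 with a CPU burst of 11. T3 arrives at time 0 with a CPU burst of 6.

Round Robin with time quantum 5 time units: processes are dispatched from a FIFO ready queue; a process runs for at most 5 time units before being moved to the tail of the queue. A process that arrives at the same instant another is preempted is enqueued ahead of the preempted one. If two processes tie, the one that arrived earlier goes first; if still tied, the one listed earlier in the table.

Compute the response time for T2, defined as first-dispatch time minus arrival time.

4

Gantt: | T1 0-4 | T2 4-9 | T3 9-14 | T2 14-19 | T3 19-20 | T2 20-21 |
Completion: T1=4  T2=21  T3=20
Response(T2) = first start − arrival = 4 − 0 = 4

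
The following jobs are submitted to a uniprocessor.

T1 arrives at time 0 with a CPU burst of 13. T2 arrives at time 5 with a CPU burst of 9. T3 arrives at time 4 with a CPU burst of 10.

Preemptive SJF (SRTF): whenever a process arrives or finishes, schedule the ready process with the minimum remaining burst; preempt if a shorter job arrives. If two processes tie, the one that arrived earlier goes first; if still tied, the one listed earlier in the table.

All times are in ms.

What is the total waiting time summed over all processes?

26

Gantt: | T1 0-13 | T2 13-22 | T3 22-32 |
Completion: T1=13  T2=22  T3=32
Turnaround (C−A): T1=13  T2=17  T3=28
Waiting = turnaround − burst: T1=0, T2=8, T3=18
Total waiting = 0 + 8 + 18 = 26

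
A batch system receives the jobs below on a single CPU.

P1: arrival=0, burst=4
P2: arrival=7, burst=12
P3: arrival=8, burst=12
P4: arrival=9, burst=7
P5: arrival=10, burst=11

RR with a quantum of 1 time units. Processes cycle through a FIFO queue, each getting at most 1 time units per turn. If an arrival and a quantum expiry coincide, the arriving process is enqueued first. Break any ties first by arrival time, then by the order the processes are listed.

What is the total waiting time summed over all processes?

103

Schedule: | P1 0-4 | idle 4-7 | P2 7-8 | P3 8-9 | P2 9-10 | P4 10-11 | P3 11-12 | P5 12-13 | P2 13-14 | P4 14-15 | P3 15-16 | P5 16-17 | P2 17-18 | P4 18-19 | P3 19-20 | P5 20-21 | P2 21-22 | P4 22-23 | P3 23-24 | P5 24-25 | P2 25-26 | P4 26-27 | P3 27-28 | P5 28-29 | P2 29-30 | P4 30-31 | P3 31-32 | P5 32-33 | P2 33-34 | P4 34-35 | P3 35-36 | P5 36-37 | P2 37-38 | P3 38-39 | P5 39-40 | P2 40-41 | P3 41-42 | P5 42-43 | P2 43-44 | P3 44-45 | P5 45-46 | P2 46-47 | P3 47-48 | P5 48-49 |
Completion: P1=4  P2=47  P3=48  P4=35  P5=49
Turnaround (C−A): P1=4  P2=40  P3=40  P4=26  P5=39
Waiting = turnaround − burst: P1=0, P2=28, P3=28, P4=19, P5=28
Total waiting = 0 + 28 + 28 + 19 + 28 = 103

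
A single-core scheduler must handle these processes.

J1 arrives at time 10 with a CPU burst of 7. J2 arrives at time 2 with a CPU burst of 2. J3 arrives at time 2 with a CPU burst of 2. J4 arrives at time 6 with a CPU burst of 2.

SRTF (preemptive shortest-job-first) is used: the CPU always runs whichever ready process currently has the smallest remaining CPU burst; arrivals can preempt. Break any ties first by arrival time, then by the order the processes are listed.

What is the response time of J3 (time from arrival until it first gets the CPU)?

Timeline: | idle 0-2 | J2 2-4 | J3 4-6 | J4 6-8 | idle 8-10 | J1 10-17 |
Completion: J1=17  J2=4  J3=6  J4=8
Response(J3) = first start − arrival = 4 − 2 = 2

2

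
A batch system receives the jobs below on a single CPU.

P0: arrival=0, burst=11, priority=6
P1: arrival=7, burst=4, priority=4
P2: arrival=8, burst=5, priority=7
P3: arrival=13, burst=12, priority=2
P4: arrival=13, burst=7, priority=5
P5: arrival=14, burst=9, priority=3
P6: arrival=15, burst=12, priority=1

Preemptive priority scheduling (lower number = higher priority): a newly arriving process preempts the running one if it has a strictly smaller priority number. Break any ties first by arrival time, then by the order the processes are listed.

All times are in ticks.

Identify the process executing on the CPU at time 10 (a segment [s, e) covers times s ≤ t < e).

P1

Gantt: | P0 0-7 | P1 7-11 | P0 11-13 | P3 13-15 | P6 15-27 | P3 27-37 | P5 37-46 | P4 46-53 | P0 53-55 | P2 55-60 |
Completion: P0=55  P1=11  P2=60  P3=37  P4=53  P5=46  P6=27
Turnaround (C−A): P0=55  P1=4  P2=52  P3=24  P4=40  P5=32  P6=12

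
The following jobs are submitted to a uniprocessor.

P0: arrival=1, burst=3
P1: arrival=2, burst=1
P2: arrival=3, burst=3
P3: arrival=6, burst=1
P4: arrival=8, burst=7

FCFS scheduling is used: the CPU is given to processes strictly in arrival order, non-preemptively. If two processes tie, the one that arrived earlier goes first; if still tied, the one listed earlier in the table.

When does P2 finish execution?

8

Schedule: | idle 0-1 | P0 1-4 | P1 4-5 | P2 5-8 | P3 8-9 | P4 9-16 |
Completion: P0=4  P1=5  P2=8  P3=9  P4=16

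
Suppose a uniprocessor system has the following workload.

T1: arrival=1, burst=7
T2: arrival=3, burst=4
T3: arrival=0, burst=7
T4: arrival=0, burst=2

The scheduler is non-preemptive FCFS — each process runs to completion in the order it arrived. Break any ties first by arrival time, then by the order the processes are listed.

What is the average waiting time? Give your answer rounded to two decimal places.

Gantt: | T3 0-7 | T4 7-9 | T1 9-16 | T2 16-20 |
Completion: T1=16  T2=20  T3=7  T4=9
Turnaround (C−A): T1=15  T2=17  T3=7  T4=9
Waiting times: T1=8, T2=13, T3=0, T4=7
Average waiting = (8+13+0+7) / 4 = 28/4 = 7.00

7.00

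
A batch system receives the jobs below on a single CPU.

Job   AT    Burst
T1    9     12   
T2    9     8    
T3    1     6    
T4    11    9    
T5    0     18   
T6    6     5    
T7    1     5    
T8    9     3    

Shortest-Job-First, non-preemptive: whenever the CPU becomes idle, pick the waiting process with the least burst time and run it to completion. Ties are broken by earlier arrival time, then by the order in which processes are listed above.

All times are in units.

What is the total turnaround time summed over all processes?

Gantt: | T5 0-18 | T8 18-21 | T7 21-26 | T6 26-31 | T3 31-37 | T2 37-45 | T4 45-54 | T1 54-66 |
Completion: T1=66  T2=45  T3=37  T4=54  T5=18  T6=31  T7=26  T8=21
Turnaround (C−A): T1=57  T2=36  T3=36  T4=43  T5=18  T6=25  T7=25  T8=12
Turnaround = completion − arrival: T1=57, T2=36, T3=36, T4=43, T5=18, T6=25, T7=25, T8=12
Total turnaround = 57 + 36 + 36 + 43 + 18 + 25 + 25 + 12 = 252

252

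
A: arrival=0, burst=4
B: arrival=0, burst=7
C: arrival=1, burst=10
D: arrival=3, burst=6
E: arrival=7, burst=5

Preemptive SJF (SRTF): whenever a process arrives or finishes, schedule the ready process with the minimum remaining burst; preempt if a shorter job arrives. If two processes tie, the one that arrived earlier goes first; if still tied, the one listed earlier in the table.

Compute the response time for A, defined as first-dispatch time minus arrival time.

0

Timeline: | A 0-4 | D 4-10 | E 10-15 | B 15-22 | C 22-32 |
Completion: A=4  B=22  C=32  D=10  E=15
Turnaround (C−A): A=4  B=22  C=31  D=7  E=8
Response(A) = first start − arrival = 0 − 0 = 0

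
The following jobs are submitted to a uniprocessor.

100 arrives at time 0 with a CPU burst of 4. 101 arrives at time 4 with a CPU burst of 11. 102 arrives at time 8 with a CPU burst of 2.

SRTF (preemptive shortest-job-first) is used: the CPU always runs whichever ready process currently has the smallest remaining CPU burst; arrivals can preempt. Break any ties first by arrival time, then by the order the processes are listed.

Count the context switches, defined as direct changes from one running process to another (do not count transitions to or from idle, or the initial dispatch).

3

Schedule: | 100 0-4 | 101 4-8 | 102 8-10 | 101 10-17 |
Completion: 100=4  101=17  102=10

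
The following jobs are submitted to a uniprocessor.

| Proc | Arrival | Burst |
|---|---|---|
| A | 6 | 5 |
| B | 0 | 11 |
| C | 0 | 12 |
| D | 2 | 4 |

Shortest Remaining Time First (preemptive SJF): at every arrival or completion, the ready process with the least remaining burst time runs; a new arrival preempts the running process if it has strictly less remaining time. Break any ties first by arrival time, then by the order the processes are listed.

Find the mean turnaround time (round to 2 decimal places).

Gantt: | B 0-2 | D 2-6 | A 6-11 | B 11-20 | C 20-32 |
Completion: A=11  B=20  C=32  D=6
Turnaround times: A=5, B=20, C=32, D=4
Average turnaround = (5+20+32+4) / 4 = 61/4 = 15.25

15.25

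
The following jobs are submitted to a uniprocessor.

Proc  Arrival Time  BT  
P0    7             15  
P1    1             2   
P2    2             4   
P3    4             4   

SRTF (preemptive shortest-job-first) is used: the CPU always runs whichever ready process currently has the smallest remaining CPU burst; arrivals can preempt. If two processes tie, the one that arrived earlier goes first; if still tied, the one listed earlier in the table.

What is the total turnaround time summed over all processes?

Timeline: | idle 0-1 | P1 1-3 | P2 3-7 | P3 7-11 | P0 11-26 |
Completion: P0=26  P1=3  P2=7  P3=11
Turnaround = completion − arrival: P0=19, P1=2, P2=5, P3=7
Total turnaround = 19 + 2 + 5 + 7 = 33

33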